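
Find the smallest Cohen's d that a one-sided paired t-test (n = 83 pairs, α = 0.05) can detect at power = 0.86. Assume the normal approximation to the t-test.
d ≈ 0.30

Minimum detectable effect (paired t-test, normal approximation):
d = (z_α + z_β) / √n
d = (1.645 + 1.080) / √83
d = 2.725 / 9.110
d ≈ 0.30

By Cohen's convention (0.2 small / 0.5 medium / 0.8 large): small effect.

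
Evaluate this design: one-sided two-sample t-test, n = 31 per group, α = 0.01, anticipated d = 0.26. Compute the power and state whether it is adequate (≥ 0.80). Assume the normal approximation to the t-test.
Power ≈ 0.10; the study is underpowered (power < 0.80)

Power calculation (two-sample t-test, normal approximation):
z_β = d · √(n/2) - z_α
z_β = 0.26 · √(31/2) - 2.326
z_β = 0.26 · 3.937 - 2.326
z_β = -1.303

Power = Φ(z_β) = Φ(-1.303) ≈ 0.096

Effect size d = 0.26 is small by Cohen's convention (0.2/0.5/0.8).

Threshold: power ≥ 0.80 is conventionally adequate.
Power ≈ 0.10 → the study is underpowered (power < 0.80).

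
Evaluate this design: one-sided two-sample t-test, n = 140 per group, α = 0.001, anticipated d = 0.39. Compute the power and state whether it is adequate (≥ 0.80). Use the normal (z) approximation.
Power ≈ 0.57; the study is underpowered (power < 0.80)

Power calculation (two-sample t-test, normal approximation):
z_β = d · √(n/2) - z_α
z_β = 0.39 · √(140/2) - 3.090
z_β = 0.39 · 8.367 - 3.090
z_β = 0.173

Power = Φ(z_β) = Φ(0.173) ≈ 0.569

Effect size d = 0.39 is small by Cohen's convention (0.2/0.5/0.8).

Threshold: power ≥ 0.80 is conventionally adequate.
Power ≈ 0.57 → the study is underpowered (power < 0.80).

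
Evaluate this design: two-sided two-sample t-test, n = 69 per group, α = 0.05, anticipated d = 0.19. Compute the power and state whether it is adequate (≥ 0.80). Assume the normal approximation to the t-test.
Power ≈ 0.20; the study is underpowered (power < 0.80)

Power calculation (two-sample t-test, normal approximation):
z_β = d · √(n/2) - z_{α/2}
z_β = 0.19 · √(69/2) - 1.960
z_β = 0.19 · 5.874 - 1.960
z_β = -0.844

Power = Φ(z_β) = Φ(-0.844) ≈ 0.199

Effect size d = 0.19 is very small by Cohen's convention (0.2/0.5/0.8).

Threshold: power ≥ 0.80 is conventionally adequate.
Power ≈ 0.20 → the study is underpowered (power < 0.80).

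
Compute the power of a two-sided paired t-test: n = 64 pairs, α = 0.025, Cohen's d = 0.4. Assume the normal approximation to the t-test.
Power ≈ 0.83

Power calculation (paired t-test, normal approximation):
z_β = d · √n - z_{α/2}
z_β = 0.4 · √64 - 2.241
z_β = 0.4 · 8.000 - 2.241
z_β = 0.959

Power = Φ(z_β) = Φ(0.959) ≈ 0.831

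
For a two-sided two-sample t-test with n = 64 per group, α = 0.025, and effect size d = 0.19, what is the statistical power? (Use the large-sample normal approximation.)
Power ≈ 0.12

Power calculation (two-sample t-test, normal approximation):
z_β = d · √(n/2) - z_{α/2}
z_β = 0.19 · √(64/2) - 2.241
z_β = 0.19 · 5.657 - 2.241
z_β = -1.167

Power = Φ(z_β) = Φ(-1.167) ≈ 0.122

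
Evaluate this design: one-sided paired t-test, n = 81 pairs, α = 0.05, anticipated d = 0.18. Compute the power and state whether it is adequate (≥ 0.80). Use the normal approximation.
Power ≈ 0.49; the study is underpowered (power < 0.80)

Power calculation (paired t-test, normal approximation):
z_β = d · √n - z_α
z_β = 0.18 · √81 - 1.645
z_β = 0.18 · 9.000 - 1.645
z_β = -0.025

Power = Φ(z_β) = Φ(-0.025) ≈ 0.490

Effect size d = 0.18 is very small by Cohen's convention (0.2/0.5/0.8).

Threshold: power ≥ 0.80 is conventionally adequate.
Power ≈ 0.49 → the study is underpowered (power < 0.80).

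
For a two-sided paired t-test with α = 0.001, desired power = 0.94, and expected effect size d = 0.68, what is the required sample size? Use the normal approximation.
n = 51 pairs

Sample size formula (paired t-test, normal approximation):
n = ((z_{α/2} + z_β) / d)²

z_{α/2} = 3.291 (for α = 0.001, two-sided)
z_β = 1.555 (for power = 0.94)
d = 0.68

n = ((3.291 + 1.555) / 0.68)²
n = (7.126)²
n ≈ 50.78
Round up to the next whole number: n = 51 pairs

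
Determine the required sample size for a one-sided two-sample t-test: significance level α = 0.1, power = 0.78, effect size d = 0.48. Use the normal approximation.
n = 37 per group

Sample size formula (two-sample t-test, normal approximation):
n = 2 · ((z_α + z_β) / d)²

z_α = 1.282 (for α = 0.1, one-sided)
z_β = 0.772 (for power = 0.78)
d = 0.48

n = 2 · ((1.282 + 0.772) / 0.48)²
n = 2 · (4.279)²
n ≈ 36.62
Round up to the next whole number: n = 37 per group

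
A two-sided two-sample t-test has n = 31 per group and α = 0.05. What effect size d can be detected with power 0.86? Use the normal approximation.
d ≈ 0.77

Minimum detectable effect (two-sample t-test, normal approximation):
d = (z_{α/2} + z_β) / √(n/2)
d = (1.960 + 1.080) / √(31/2)
d = 3.040 / 3.937
d ≈ 0.77

By Cohen's convention (0.2 small / 0.5 medium / 0.8 large): medium effect.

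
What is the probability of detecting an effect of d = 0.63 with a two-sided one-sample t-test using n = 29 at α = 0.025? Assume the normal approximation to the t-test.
Power ≈ 0.88

Power calculation (one-sample t-test, normal approximation):
z_β = d · √n - z_{α/2}
z_β = 0.63 · √29 - 2.241
z_β = 0.63 · 5.385 - 2.241
z_β = 1.151

Power = Φ(z_β) = Φ(1.151) ≈ 0.875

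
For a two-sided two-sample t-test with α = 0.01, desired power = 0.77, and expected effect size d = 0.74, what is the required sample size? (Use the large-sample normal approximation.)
n = 41 per group

Sample size formula (two-sample t-test, normal approximation):
n = 2 · ((z_{α/2} + z_β) / d)²

z_{α/2} = 2.576 (for α = 0.01, two-sided)
z_β = 0.739 (for power = 0.77)
d = 0.74

n = 2 · ((2.576 + 0.739) / 0.74)²
n = 2 · (4.480)²
n ≈ 40.14
Round up to the next whole number: n = 41 per group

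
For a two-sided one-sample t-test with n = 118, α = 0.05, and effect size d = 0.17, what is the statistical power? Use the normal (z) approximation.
Power ≈ 0.45

Power calculation (one-sample t-test, normal approximation):
z_β = d · √n - z_{α/2}
z_β = 0.17 · √118 - 1.960
z_β = 0.17 · 10.863 - 1.960
z_β = -0.113

Power = Φ(z_β) = Φ(-0.113) ≈ 0.455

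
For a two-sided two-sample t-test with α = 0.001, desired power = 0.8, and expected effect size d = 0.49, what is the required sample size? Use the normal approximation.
n = 143 per group

Sample size formula (two-sample t-test, normal approximation):
n = 2 · ((z_{α/2} + z_β) / d)²

z_{α/2} = 3.291 (for α = 0.001, two-sided)
z_β = 0.842 (for power = 0.8)
d = 0.49

n = 2 · ((3.291 + 0.842) / 0.49)²
n = 2 · (8.435)²
n ≈ 142.30
Round up to the next whole number: n = 143 per group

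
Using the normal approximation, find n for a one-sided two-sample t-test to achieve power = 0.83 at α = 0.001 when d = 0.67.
n = 73 per group

Sample size formula (two-sample t-test, normal approximation):
n = 2 · ((z_α + z_β) / d)²

z_α = 3.090 (for α = 0.001, one-sided)
z_β = 0.954 (for power = 0.83)
d = 0.67

n = 2 · ((3.090 + 0.954) / 0.67)²
n = 2 · (6.036)²
n ≈ 72.87
Round up to the next whole number: n = 73 per group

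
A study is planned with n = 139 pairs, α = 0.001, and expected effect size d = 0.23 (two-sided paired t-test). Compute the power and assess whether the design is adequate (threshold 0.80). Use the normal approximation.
Power ≈ 0.28; the study is underpowered (power < 0.80)

Power calculation (paired t-test, normal approximation):
z_β = d · √n - z_{α/2}
z_β = 0.23 · √139 - 3.291
z_β = 0.23 · 11.790 - 3.291
z_β = -0.579

Power = Φ(z_β) = Φ(-0.579) ≈ 0.281

Effect size d = 0.23 is small by Cohen's convention (0.2/0.5/0.8).

Threshold: power ≥ 0.80 is conventionally adequate.
Power ≈ 0.28 → the study is underpowered (power < 0.80).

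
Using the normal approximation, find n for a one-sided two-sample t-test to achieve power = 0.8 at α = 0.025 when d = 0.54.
n = 54 per group

Sample size formula (two-sample t-test, normal approximation):
n = 2 · ((z_α + z_β) / d)²

z_α = 1.960 (for α = 0.025, one-sided)
z_β = 0.842 (for power = 0.8)
d = 0.54

n = 2 · ((1.960 + 0.842) / 0.54)²
n = 2 · (5.189)²
n ≈ 53.85
Round up to the next whole number: n = 54 per group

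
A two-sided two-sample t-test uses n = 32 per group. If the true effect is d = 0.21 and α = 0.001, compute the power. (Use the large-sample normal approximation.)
Power ≈ 0.01

Power calculation (two-sample t-test, normal approximation):
z_β = d · √(n/2) - z_{α/2}
z_β = 0.21 · √(32/2) - 3.291
z_β = 0.21 · 4.000 - 3.291
z_β = -2.451

Power = Φ(z_β) = Φ(-2.451) ≈ 0.007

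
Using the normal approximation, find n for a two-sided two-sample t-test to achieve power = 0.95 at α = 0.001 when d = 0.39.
n = 321 per group

Sample size formula (two-sample t-test, normal approximation):
n = 2 · ((z_{α/2} + z_β) / d)²

z_{α/2} = 3.291 (for α = 0.001, two-sided)
z_β = 1.645 (for power = 0.95)
d = 0.39

n = 2 · ((3.291 + 1.645) / 0.39)²
n = 2 · (12.656)²
n ≈ 320.35
Round up to the next whole number: n = 321 per group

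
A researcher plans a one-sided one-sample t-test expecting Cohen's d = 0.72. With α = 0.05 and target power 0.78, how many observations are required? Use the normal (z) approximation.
n = 12

Sample size formula (one-sample t-test, normal approximation):
n = ((z_α + z_β) / d)²

z_α = 1.645 (for α = 0.05, one-sided)
z_β = 0.772 (for power = 0.78)
d = 0.72

n = ((1.645 + 0.772) / 0.72)²
n = (3.357)²
n ≈ 11.27
Round up to the next whole number: n = 12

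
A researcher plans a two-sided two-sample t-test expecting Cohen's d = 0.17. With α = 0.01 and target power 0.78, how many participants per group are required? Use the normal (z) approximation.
n = 776 per group

Sample size formula (two-sample t-test, normal approximation):
n = 2 · ((z_{α/2} + z_β) / d)²

z_{α/2} = 2.576 (for α = 0.01, two-sided)
z_β = 0.772 (for power = 0.78)
d = 0.17

n = 2 · ((2.576 + 0.772) / 0.17)²
n = 2 · (19.694)²
n ≈ 775.71
Round up to the next whole number: n = 776 per group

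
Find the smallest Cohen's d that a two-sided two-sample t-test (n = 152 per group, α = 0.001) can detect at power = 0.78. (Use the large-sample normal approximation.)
d ≈ 0.47

Minimum detectable effect (two-sample t-test, normal approximation):
d = (z_{α/2} + z_β) / √(n/2)
d = (3.291 + 0.772) / √(152/2)
d = 4.063 / 8.718
d ≈ 0.47

By Cohen's convention (0.2 small / 0.5 medium / 0.8 large): small effect.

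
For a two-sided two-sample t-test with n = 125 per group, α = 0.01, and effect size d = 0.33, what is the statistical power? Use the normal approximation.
Power ≈ 0.51

Power calculation (two-sample t-test, normal approximation):
z_β = d · √(n/2) - z_{α/2}
z_β = 0.33 · √(125/2) - 2.576
z_β = 0.33 · 7.906 - 2.576
z_β = 0.033

Power = Φ(z_β) = Φ(0.033) ≈ 0.513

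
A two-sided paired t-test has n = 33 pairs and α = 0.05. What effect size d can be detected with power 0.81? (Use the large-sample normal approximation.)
d ≈ 0.49

Minimum detectable effect (paired t-test, normal approximation):
d = (z_{α/2} + z_β) / √n
d = (1.960 + 0.878) / √33
d = 2.838 / 5.745
d ≈ 0.49

By Cohen's convention (0.2 small / 0.5 medium / 0.8 large): small effect.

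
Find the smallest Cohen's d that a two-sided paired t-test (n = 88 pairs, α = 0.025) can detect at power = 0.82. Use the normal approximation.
d ≈ 0.34

Minimum detectable effect (paired t-test, normal approximation):
d = (z_{α/2} + z_β) / √n
d = (2.241 + 0.915) / √88
d = 3.157 / 9.381
d ≈ 0.34

By Cohen's convention (0.2 small / 0.5 medium / 0.8 large): small effect.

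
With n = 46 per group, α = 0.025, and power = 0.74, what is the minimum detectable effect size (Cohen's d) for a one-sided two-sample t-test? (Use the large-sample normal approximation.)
d ≈ 0.54

Minimum detectable effect (two-sample t-test, normal approximation):
d = (z_α + z_β) / √(n/2)
d = (1.960 + 0.643) / √(46/2)
d = 2.603 / 4.796
d ≈ 0.54

By Cohen's convention (0.2 small / 0.5 medium / 0.8 large): medium effect.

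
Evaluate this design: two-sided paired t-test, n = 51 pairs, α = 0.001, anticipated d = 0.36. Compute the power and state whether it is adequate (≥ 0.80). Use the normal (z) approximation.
Power ≈ 0.24; the study is underpowered (power < 0.80)

Power calculation (paired t-test, normal approximation):
z_β = d · √n - z_{α/2}
z_β = 0.36 · √51 - 3.291
z_β = 0.36 · 7.141 - 3.291
z_β = -0.720

Power = Φ(z_β) = Φ(-0.720) ≈ 0.236

Effect size d = 0.36 is small by Cohen's convention (0.2/0.5/0.8).

Threshold: power ≥ 0.80 is conventionally adequate.
Power ≈ 0.24 → the study is underpowered (power < 0.80).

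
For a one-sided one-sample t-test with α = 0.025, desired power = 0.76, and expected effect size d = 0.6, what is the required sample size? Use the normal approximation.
n = 20

Sample size formula (one-sample t-test, normal approximation):
n = ((z_α + z_β) / d)²

z_α = 1.960 (for α = 0.025, one-sided)
z_β = 0.706 (for power = 0.76)
d = 0.6

n = ((1.960 + 0.706) / 0.6)²
n = (4.443)²
n ≈ 19.74
Round up to the next whole number: n = 20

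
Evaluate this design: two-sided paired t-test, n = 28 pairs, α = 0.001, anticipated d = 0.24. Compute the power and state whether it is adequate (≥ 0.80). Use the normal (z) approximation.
Power ≈ 0.02; the study is underpowered (power < 0.80)

Power calculation (paired t-test, normal approximation):
z_β = d · √n - z_{α/2}
z_β = 0.24 · √28 - 3.291
z_β = 0.24 · 5.292 - 3.291
z_β = -2.021

Power = Φ(z_β) = Φ(-2.021) ≈ 0.022

Effect size d = 0.24 is small by Cohen's convention (0.2/0.5/0.8).

Threshold: power ≥ 0.80 is conventionally adequate.
Power ≈ 0.02 → the study is underpowered (power < 0.80).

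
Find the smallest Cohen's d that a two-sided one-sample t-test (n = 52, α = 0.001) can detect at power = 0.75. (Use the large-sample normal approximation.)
d ≈ 0.55

Minimum detectable effect (one-sample t-test, normal approximation):
d = (z_{α/2} + z_β) / √n
d = (3.291 + 0.674) / √52
d = 3.965 / 7.211
d ≈ 0.55

By Cohen's convention (0.2 small / 0.5 medium / 0.8 large): medium effect.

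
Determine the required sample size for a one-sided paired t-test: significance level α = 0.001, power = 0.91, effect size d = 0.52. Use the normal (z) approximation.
n = 73 pairs

Sample size formula (paired t-test, normal approximation):
n = ((z_α + z_β) / d)²

z_α = 3.090 (for α = 0.001, one-sided)
z_β = 1.341 (for power = 0.91)
d = 0.52

n = ((3.090 + 1.341) / 0.52)²
n = (8.521)²
n ≈ 72.61
Round up to the next whole number: n = 73 pairs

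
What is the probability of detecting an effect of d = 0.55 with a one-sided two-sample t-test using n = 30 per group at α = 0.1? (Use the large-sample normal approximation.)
Power ≈ 0.80

Power calculation (two-sample t-test, normal approximation):
z_β = d · √(n/2) - z_α
z_β = 0.55 · √(30/2) - 1.282
z_β = 0.55 · 3.873 - 1.282
z_β = 0.849

Power = Φ(z_β) = Φ(0.849) ≈ 0.802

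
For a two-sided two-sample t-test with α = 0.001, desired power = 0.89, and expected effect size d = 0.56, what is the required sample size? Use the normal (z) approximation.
n = 131 per group

Sample size formula (two-sample t-test, normal approximation):
n = 2 · ((z_{α/2} + z_β) / d)²

z_{α/2} = 3.291 (for α = 0.001, two-sided)
z_β = 1.227 (for power = 0.89)
d = 0.56

n = 2 · ((3.291 + 1.227) / 0.56)²
n = 2 · (8.068)²
n ≈ 130.19
Round up to the next whole number: n = 131 per group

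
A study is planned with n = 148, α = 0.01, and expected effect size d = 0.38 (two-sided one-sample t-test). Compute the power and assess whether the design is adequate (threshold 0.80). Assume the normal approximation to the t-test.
Power ≈ 0.98; the study is adequately powered (power ≥ 0.80)

Power calculation (one-sample t-test, normal approximation):
z_β = d · √n - z_{α/2}
z_β = 0.38 · √148 - 2.576
z_β = 0.38 · 12.166 - 2.576
z_β = 2.047

Power = Φ(z_β) = Φ(2.047) ≈ 0.980

Effect size d = 0.38 is small by Cohen's convention (0.2/0.5/0.8).

Threshold: power ≥ 0.80 is conventionally adequate.
Power ≈ 0.98 → the study is adequately powered (power ≥ 0.80).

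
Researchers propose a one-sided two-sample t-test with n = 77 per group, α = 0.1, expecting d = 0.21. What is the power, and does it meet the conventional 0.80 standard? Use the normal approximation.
Power ≈ 0.51; the study is underpowered (power < 0.80)

Power calculation (two-sample t-test, normal approximation):
z_β = d · √(n/2) - z_α
z_β = 0.21 · √(77/2) - 1.282
z_β = 0.21 · 6.205 - 1.282
z_β = 0.021

Power = Φ(z_β) = Φ(0.021) ≈ 0.509

Effect size d = 0.21 is small by Cohen's convention (0.2/0.5/0.8).

Threshold: power ≥ 0.80 is conventionally adequate.
Power ≈ 0.51 → the study is underpowered (power < 0.80).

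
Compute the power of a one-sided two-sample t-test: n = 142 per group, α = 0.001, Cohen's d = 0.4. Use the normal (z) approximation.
Power ≈ 0.61

Power calculation (two-sample t-test, normal approximation):
z_β = d · √(n/2) - z_α
z_β = 0.4 · √(142/2) - 3.090
z_β = 0.4 · 8.426 - 3.090
z_β = 0.280

Power = Φ(z_β) = Φ(0.280) ≈ 0.610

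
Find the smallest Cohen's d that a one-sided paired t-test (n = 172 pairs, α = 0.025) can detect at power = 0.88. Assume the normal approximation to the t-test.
d ≈ 0.24

Minimum detectable effect (paired t-test, normal approximation):
d = (z_α + z_β) / √n
d = (1.960 + 1.175) / √172
d = 3.135 / 13.115
d ≈ 0.24

By Cohen's convention (0.2 small / 0.5 medium / 0.8 large): small effect.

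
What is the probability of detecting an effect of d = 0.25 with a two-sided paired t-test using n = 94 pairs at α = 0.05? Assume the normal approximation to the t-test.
Power ≈ 0.68

Power calculation (paired t-test, normal approximation):
z_β = d · √n - z_{α/2}
z_β = 0.25 · √94 - 1.960
z_β = 0.25 · 9.695 - 1.960
z_β = 0.464

Power = Φ(z_β) = Φ(0.464) ≈ 0.679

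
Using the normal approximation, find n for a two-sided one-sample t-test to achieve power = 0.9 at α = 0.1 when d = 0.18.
n = 265

Sample size formula (one-sample t-test, normal approximation):
n = ((z_{α/2} + z_β) / d)²

z_{α/2} = 1.645 (for α = 0.1, two-sided)
z_β = 1.282 (for power = 0.9)
d = 0.18

n = ((1.645 + 1.282) / 0.18)²
n = (16.261)²
n ≈ 264.42
Round up to the next whole number: n = 265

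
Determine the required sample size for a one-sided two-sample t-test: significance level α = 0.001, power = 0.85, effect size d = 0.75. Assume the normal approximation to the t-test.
n = 61 per group

Sample size formula (two-sample t-test, normal approximation):
n = 2 · ((z_α + z_β) / d)²

z_α = 3.090 (for α = 0.001, one-sided)
z_β = 1.036 (for power = 0.85)
d = 0.75

n = 2 · ((3.090 + 1.036) / 0.75)²
n = 2 · (5.501)²
n ≈ 60.52
Round up to the next whole number: n = 61 per group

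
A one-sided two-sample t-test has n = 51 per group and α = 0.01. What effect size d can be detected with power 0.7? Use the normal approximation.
d ≈ 0.56

Minimum detectable effect (two-sample t-test, normal approximation):
d = (z_α + z_β) / √(n/2)
d = (2.326 + 0.524) / √(51/2)
d = 2.851 / 5.050
d ≈ 0.56

By Cohen's convention (0.2 small / 0.5 medium / 0.8 large): medium effect.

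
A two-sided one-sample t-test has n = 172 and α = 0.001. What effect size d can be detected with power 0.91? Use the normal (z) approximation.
d ≈ 0.35

Minimum detectable effect (one-sample t-test, normal approximation):
d = (z_{α/2} + z_β) / √n
d = (3.291 + 1.341) / √172
d = 4.631 / 13.115
d ≈ 0.35

By Cohen's convention (0.2 small / 0.5 medium / 0.8 large): small effect.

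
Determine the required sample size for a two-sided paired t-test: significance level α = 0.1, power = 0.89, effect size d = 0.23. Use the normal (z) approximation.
n = 156 pairs

Sample size formula (paired t-test, normal approximation):
n = ((z_{α/2} + z_β) / d)²

z_{α/2} = 1.645 (for α = 0.1, two-sided)
z_β = 1.227 (for power = 0.89)
d = 0.23

n = ((1.645 + 1.227) / 0.23)²
n = (12.487)²
n ≈ 155.93
Round up to the next whole number: n = 156 pairs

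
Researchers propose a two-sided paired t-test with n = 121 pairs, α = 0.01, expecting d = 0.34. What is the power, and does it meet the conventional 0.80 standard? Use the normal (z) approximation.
Power ≈ 0.88; the study is adequately powered (power ≥ 0.80)

Power calculation (paired t-test, normal approximation):
z_β = d · √n - z_{α/2}
z_β = 0.34 · √121 - 2.576
z_β = 0.34 · 11.000 - 2.576
z_β = 1.164

Power = Φ(z_β) = Φ(1.164) ≈ 0.878

Effect size d = 0.34 is small by Cohen's convention (0.2/0.5/0.8).

Threshold: power ≥ 0.80 is conventionally adequate.
Power ≈ 0.88 → the study is adequately powered (power ≥ 0.80).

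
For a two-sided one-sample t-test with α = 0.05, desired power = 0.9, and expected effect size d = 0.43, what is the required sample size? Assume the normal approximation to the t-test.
n = 57

Sample size formula (one-sample t-test, normal approximation):
n = ((z_{α/2} + z_β) / d)²

z_{α/2} = 1.960 (for α = 0.05, two-sided)
z_β = 1.282 (for power = 0.9)
d = 0.43

n = ((1.960 + 1.282) / 0.43)²
n = (7.540)²
n ≈ 56.85
Round up to the next whole number: n = 57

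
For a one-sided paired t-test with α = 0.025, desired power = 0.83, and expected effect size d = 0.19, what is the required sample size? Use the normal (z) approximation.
n = 236 pairs

Sample size formula (paired t-test, normal approximation):
n = ((z_α + z_β) / d)²

z_α = 1.960 (for α = 0.025, one-sided)
z_β = 0.954 (for power = 0.83)
d = 0.19

n = ((1.960 + 0.954) / 0.19)²
n = (15.337)²
n ≈ 235.22
Round up to the next whole number: n = 236 pairs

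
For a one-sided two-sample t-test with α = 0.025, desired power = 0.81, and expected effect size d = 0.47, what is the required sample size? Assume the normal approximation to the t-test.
n = 73 per group

Sample size formula (two-sample t-test, normal approximation):
n = 2 · ((z_α + z_β) / d)²

z_α = 1.960 (for α = 0.025, one-sided)
z_β = 0.878 (for power = 0.81)
d = 0.47

n = 2 · ((1.960 + 0.878) / 0.47)²
n = 2 · (6.038)²
n ≈ 72.91
Round up to the next whole number: n = 73 per group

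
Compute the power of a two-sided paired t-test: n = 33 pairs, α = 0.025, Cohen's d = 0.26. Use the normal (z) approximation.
Power ≈ 0.23

Power calculation (paired t-test, normal approximation):
z_β = d · √n - z_{α/2}
z_β = 0.26 · √33 - 2.241
z_β = 0.26 · 5.745 - 2.241
z_β = -0.748

Power = Φ(z_β) = Φ(-0.748) ≈ 0.227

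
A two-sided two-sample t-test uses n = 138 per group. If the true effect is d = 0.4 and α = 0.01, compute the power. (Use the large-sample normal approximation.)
Power ≈ 0.77

Power calculation (two-sample t-test, normal approximation):
z_β = d · √(n/2) - z_{α/2}
z_β = 0.4 · √(138/2) - 2.576
z_β = 0.4 · 8.307 - 2.576
z_β = 0.747

Power = Φ(z_β) = Φ(0.747) ≈ 0.772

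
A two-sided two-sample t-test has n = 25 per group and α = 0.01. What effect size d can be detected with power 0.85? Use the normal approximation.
d ≈ 1.02

Minimum detectable effect (two-sample t-test, normal approximation):
d = (z_{α/2} + z_β) / √(n/2)
d = (2.576 + 1.036) / √(25/2)
d = 3.612 / 3.536
d ≈ 1.02

By Cohen's convention (0.2 small / 0.5 medium / 0.8 large): large effect.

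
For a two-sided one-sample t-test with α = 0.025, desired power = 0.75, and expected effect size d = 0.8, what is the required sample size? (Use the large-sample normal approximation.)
n = 14

Sample size formula (one-sample t-test, normal approximation):
n = ((z_{α/2} + z_β) / d)²

z_{α/2} = 2.241 (for α = 0.025, two-sided)
z_β = 0.674 (for power = 0.75)
d = 0.8

n = ((2.241 + 0.674) / 0.8)²
n = (3.644)²
n ≈ 13.28
Round up to the next whole number: n = 14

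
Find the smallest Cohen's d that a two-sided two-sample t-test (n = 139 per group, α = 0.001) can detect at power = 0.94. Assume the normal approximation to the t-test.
d ≈ 0.58

Minimum detectable effect (two-sample t-test, normal approximation):
d = (z_{α/2} + z_β) / √(n/2)
d = (3.291 + 1.555) / √(139/2)
d = 4.845 / 8.337
d ≈ 0.58

By Cohen's convention (0.2 small / 0.5 medium / 0.8 large): medium effect.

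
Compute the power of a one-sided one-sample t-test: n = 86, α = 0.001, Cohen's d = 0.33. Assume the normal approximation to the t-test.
Power ≈ 0.49

Power calculation (one-sample t-test, normal approximation):
z_β = d · √n - z_α
z_β = 0.33 · √86 - 3.090
z_β = 0.33 · 9.274 - 3.090
z_β = -0.030

Power = Φ(z_β) = Φ(-0.030) ≈ 0.488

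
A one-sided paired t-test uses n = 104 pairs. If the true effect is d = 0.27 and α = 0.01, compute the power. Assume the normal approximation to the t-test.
Power ≈ 0.67

Power calculation (paired t-test, normal approximation):
z_β = d · √n - z_α
z_β = 0.27 · √104 - 2.326
z_β = 0.27 · 10.198 - 2.326
z_β = 0.427

Power = Φ(z_β) = Φ(0.427) ≈ 0.665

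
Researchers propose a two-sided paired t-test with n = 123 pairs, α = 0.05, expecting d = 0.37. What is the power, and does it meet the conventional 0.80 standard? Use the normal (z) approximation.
Power ≈ 0.98; the study is adequately powered (power ≥ 0.80)

Power calculation (paired t-test, normal approximation):
z_β = d · √n - z_{α/2}
z_β = 0.37 · √123 - 1.960
z_β = 0.37 · 11.091 - 1.960
z_β = 2.144

Power = Φ(z_β) = Φ(2.144) ≈ 0.984

Effect size d = 0.37 is small by Cohen's convention (0.2/0.5/0.8).

Threshold: power ≥ 0.80 is conventionally adequate.
Power ≈ 0.98 → the study is adequately powered (power ≥ 0.80).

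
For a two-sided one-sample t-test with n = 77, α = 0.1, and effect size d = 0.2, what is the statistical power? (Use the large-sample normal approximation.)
Power ≈ 0.54

Power calculation (one-sample t-test, normal approximation):
z_β = d · √n - z_{α/2}
z_β = 0.2 · √77 - 1.645
z_β = 0.2 · 8.775 - 1.645
z_β = 0.110

Power = Φ(z_β) = Φ(0.110) ≈ 0.544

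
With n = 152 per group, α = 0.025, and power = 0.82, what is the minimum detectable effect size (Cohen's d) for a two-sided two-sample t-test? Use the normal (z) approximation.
d ≈ 0.36

Minimum detectable effect (two-sample t-test, normal approximation):
d = (z_{α/2} + z_β) / √(n/2)
d = (2.241 + 0.915) / √(152/2)
d = 3.157 / 8.718
d ≈ 0.36

By Cohen's convention (0.2 small / 0.5 medium / 0.8 large): small effect.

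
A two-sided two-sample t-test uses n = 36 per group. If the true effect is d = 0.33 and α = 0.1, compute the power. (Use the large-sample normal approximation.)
Power ≈ 0.40

Power calculation (two-sample t-test, normal approximation):
z_β = d · √(n/2) - z_{α/2}
z_β = 0.33 · √(36/2) - 1.645
z_β = 0.33 · 4.243 - 1.645
z_β = -0.245

Power = Φ(z_β) = Φ(-0.245) ≈ 0.403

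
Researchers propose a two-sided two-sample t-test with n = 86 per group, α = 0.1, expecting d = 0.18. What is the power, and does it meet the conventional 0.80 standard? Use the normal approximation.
Power ≈ 0.32; the study is underpowered (power < 0.80)

Power calculation (two-sample t-test, normal approximation):
z_β = d · √(n/2) - z_{α/2}
z_β = 0.18 · √(86/2) - 1.645
z_β = 0.18 · 6.557 - 1.645
z_β = -0.465

Power = Φ(z_β) = Φ(-0.465) ≈ 0.321

Effect size d = 0.18 is very small by Cohen's convention (0.2/0.5/0.8).

Threshold: power ≥ 0.80 is conventionally adequate.
Power ≈ 0.32 → the study is underpowered (power < 0.80).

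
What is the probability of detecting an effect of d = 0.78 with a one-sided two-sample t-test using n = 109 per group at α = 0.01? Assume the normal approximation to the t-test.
Power ≈ 1.00

Power calculation (two-sample t-test, normal approximation):
z_β = d · √(n/2) - z_α
z_β = 0.78 · √(109/2) - 2.326
z_β = 0.78 · 7.382 - 2.326
z_β = 3.432

Power = Φ(z_β) = Φ(3.432) ≈ 1.000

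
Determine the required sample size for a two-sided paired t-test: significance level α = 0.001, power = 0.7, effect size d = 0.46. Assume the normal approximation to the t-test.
n = 69 pairs

Sample size formula (paired t-test, normal approximation):
n = ((z_{α/2} + z_β) / d)²

z_{α/2} = 3.291 (for α = 0.001, two-sided)
z_β = 0.524 (for power = 0.7)
d = 0.46

n = ((3.291 + 0.524) / 0.46)²
n = (8.293)²
n ≈ 68.77
Round up to the next whole number: n = 69 pairs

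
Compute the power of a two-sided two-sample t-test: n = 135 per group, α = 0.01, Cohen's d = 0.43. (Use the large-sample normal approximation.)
Power ≈ 0.83

Power calculation (two-sample t-test, normal approximation):
z_β = d · √(n/2) - z_{α/2}
z_β = 0.43 · √(135/2) - 2.576
z_β = 0.43 · 8.216 - 2.576
z_β = 0.957

Power = Φ(z_β) = Φ(0.957) ≈ 0.831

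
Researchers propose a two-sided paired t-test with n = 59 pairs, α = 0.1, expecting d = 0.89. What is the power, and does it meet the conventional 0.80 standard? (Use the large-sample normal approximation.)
Power ≈ 1.00; the study is adequately powered (power ≥ 0.80)

Power calculation (paired t-test, normal approximation):
z_β = d · √n - z_{α/2}
z_β = 0.89 · √59 - 1.645
z_β = 0.89 · 7.681 - 1.645
z_β = 5.191

Power = Φ(z_β) = Φ(5.191) ≈ 1.000

Effect size d = 0.89 is large by Cohen's convention (0.2/0.5/0.8).

Threshold: power ≥ 0.80 is conventionally adequate.
Power ≈ 1.00 → the study is adequately powered (power ≥ 0.80).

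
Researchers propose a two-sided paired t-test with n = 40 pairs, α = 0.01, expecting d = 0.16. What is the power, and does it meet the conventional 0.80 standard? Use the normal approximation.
Power ≈ 0.06; the study is underpowered (power < 0.80)

Power calculation (paired t-test, normal approximation):
z_β = d · √n - z_{α/2}
z_β = 0.16 · √40 - 2.576
z_β = 0.16 · 6.325 - 2.576
z_β = -1.564

Power = Φ(z_β) = Φ(-1.564) ≈ 0.059

Effect size d = 0.16 is very small by Cohen's convention (0.2/0.5/0.8).

Threshold: power ≥ 0.80 is conventionally adequate.
Power ≈ 0.06 → the study is underpowered (power < 0.80).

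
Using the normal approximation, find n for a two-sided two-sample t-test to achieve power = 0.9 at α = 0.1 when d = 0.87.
n = 23 per group

Sample size formula (two-sample t-test, normal approximation):
n = 2 · ((z_{α/2} + z_β) / d)²

z_{α/2} = 1.645 (for α = 0.1, two-sided)
z_β = 1.282 (for power = 0.9)
d = 0.87

n = 2 · ((1.645 + 1.282) / 0.87)²
n = 2 · (3.364)²
n ≈ 22.63
Round up to the next whole number: n = 23 per group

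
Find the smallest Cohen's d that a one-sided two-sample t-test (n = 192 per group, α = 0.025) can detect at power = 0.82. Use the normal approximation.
d ≈ 0.29

Minimum detectable effect (two-sample t-test, normal approximation):
d = (z_α + z_β) / √(n/2)
d = (1.960 + 0.915) / √(192/2)
d = 2.875 / 9.798
d ≈ 0.29

By Cohen's convention (0.2 small / 0.5 medium / 0.8 large): small effect.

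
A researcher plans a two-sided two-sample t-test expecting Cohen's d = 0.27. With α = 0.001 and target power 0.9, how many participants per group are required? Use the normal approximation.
n = 574 per group

Sample size formula (two-sample t-test, normal approximation):
n = 2 · ((z_{α/2} + z_β) / d)²

z_{α/2} = 3.291 (for α = 0.001, two-sided)
z_β = 1.282 (for power = 0.9)
d = 0.27

n = 2 · ((3.291 + 1.282) / 0.27)²
n = 2 · (16.937)²
n ≈ 573.72
Round up to the next whole number: n = 574 per group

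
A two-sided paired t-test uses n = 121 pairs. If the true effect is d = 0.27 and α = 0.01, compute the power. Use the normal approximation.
Power ≈ 0.65

Power calculation (paired t-test, normal approximation):
z_β = d · √n - z_{α/2}
z_β = 0.27 · √121 - 2.576
z_β = 0.27 · 11.000 - 2.576
z_β = 0.394

Power = Φ(z_β) = Φ(0.394) ≈ 0.653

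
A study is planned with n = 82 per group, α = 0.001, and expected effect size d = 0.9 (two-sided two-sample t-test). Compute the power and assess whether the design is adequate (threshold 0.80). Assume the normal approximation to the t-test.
Power ≈ 0.99; the study is adequately powered (power ≥ 0.80)

Power calculation (two-sample t-test, normal approximation):
z_β = d · √(n/2) - z_{α/2}
z_β = 0.9 · √(82/2) - 3.291
z_β = 0.9 · 6.403 - 3.291
z_β = 2.472

Power = Φ(z_β) = Φ(2.472) ≈ 0.993

Effect size d = 0.9 is large by Cohen's convention (0.2/0.5/0.8).

Threshold: power ≥ 0.80 is conventionally adequate.
Power ≈ 0.99 → the study is adequately powered (power ≥ 0.80).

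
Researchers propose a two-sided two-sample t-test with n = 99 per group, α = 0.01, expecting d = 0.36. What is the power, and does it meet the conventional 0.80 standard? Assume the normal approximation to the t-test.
Power ≈ 0.48; the study is underpowered (power < 0.80)

Power calculation (two-sample t-test, normal approximation):
z_β = d · √(n/2) - z_{α/2}
z_β = 0.36 · √(99/2) - 2.576
z_β = 0.36 · 7.036 - 2.576
z_β = -0.043

Power = Φ(z_β) = Φ(-0.043) ≈ 0.483

Effect size d = 0.36 is small by Cohen's convention (0.2/0.5/0.8).

Threshold: power ≥ 0.80 is conventionally adequate.
Power ≈ 0.48 → the study is underpowered (power < 0.80).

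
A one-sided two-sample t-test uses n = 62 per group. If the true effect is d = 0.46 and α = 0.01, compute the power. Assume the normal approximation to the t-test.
Power ≈ 0.59

Power calculation (two-sample t-test, normal approximation):
z_β = d · √(n/2) - z_α
z_β = 0.46 · √(62/2) - 2.326
z_β = 0.46 · 5.568 - 2.326
z_β = 0.235

Power = Φ(z_β) = Φ(0.235) ≈ 0.593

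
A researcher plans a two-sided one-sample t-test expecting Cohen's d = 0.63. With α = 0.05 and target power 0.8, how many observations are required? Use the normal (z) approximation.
n = 20

Sample size formula (one-sample t-test, normal approximation):
n = ((z_{α/2} + z_β) / d)²

z_{α/2} = 1.960 (for α = 0.05, two-sided)
z_β = 0.842 (for power = 0.8)
d = 0.63

n = ((1.960 + 0.842) / 0.63)²
n = (4.448)²
n ≈ 19.78
Round up to the next whole number: n = 20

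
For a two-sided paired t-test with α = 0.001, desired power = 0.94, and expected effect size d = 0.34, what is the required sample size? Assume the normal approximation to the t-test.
n = 204 pairs

Sample size formula (paired t-test, normal approximation):
n = ((z_{α/2} + z_β) / d)²

z_{α/2} = 3.291 (for α = 0.001, two-sided)
z_β = 1.555 (for power = 0.94)
d = 0.34

n = ((3.291 + 1.555) / 0.34)²
n = (14.253)²
n ≈ 203.15
Round up to the next whole number: n = 204 pairs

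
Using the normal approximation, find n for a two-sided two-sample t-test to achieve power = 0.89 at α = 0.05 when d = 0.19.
n = 563 per group

Sample size formula (two-sample t-test, normal approximation):
n = 2 · ((z_{α/2} + z_β) / d)²

z_{α/2} = 1.960 (for α = 0.05, two-sided)
z_β = 1.227 (for power = 0.89)
d = 0.19

n = 2 · ((1.960 + 1.227) / 0.19)²
n = 2 · (16.774)²
n ≈ 562.73
Round up to the next whole number: n = 563 per group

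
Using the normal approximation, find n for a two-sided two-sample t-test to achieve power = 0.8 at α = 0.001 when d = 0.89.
n = 44 per group

Sample size formula (two-sample t-test, normal approximation):
n = 2 · ((z_{α/2} + z_β) / d)²

z_{α/2} = 3.291 (for α = 0.001, two-sided)
z_β = 0.842 (for power = 0.8)
d = 0.89

n = 2 · ((3.291 + 0.842) / 0.89)²
n = 2 · (4.644)²
n ≈ 43.13
Round up to the next whole number: n = 44 per group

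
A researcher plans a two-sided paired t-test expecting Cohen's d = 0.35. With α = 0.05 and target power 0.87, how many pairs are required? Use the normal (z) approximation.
n = 78 pairs

Sample size formula (paired t-test, normal approximation):
n = ((z_{α/2} + z_β) / d)²

z_{α/2} = 1.960 (for α = 0.05, two-sided)
z_β = 1.126 (for power = 0.87)
d = 0.35

n = ((1.960 + 1.126) / 0.35)²
n = (8.817)²
n ≈ 77.74
Round up to the next whole number: n = 78 pairs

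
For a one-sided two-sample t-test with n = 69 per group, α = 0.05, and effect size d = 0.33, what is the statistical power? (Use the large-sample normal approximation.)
Power ≈ 0.62

Power calculation (two-sample t-test, normal approximation):
z_β = d · √(n/2) - z_α
z_β = 0.33 · √(69/2) - 1.645
z_β = 0.33 · 5.874 - 1.645
z_β = 0.293

Power = Φ(z_β) = Φ(0.293) ≈ 0.615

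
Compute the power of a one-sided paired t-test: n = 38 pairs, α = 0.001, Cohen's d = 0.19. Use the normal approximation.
Power ≈ 0.03

Power calculation (paired t-test, normal approximation):
z_β = d · √n - z_α
z_β = 0.19 · √38 - 3.090
z_β = 0.19 · 6.164 - 3.090
z_β = -1.919

Power = Φ(z_β) = Φ(-1.919) ≈ 0.027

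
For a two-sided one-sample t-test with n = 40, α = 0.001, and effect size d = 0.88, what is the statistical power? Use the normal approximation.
Power ≈ 0.99

Power calculation (one-sample t-test, normal approximation):
z_β = d · √n - z_{α/2}
z_β = 0.88 · √40 - 3.291
z_β = 0.88 · 6.325 - 3.291
z_β = 2.275

Power = Φ(z_β) = Φ(2.275) ≈ 0.989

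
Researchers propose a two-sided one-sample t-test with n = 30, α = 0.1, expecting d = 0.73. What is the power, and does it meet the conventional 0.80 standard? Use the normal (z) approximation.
Power ≈ 0.99; the study is adequately powered (power ≥ 0.80)

Power calculation (one-sample t-test, normal approximation):
z_β = d · √n - z_{α/2}
z_β = 0.73 · √30 - 1.645
z_β = 0.73 · 5.477 - 1.645
z_β = 2.354

Power = Φ(z_β) = Φ(2.354) ≈ 0.991

Effect size d = 0.73 is medium by Cohen's convention (0.2/0.5/0.8).

Threshold: power ≥ 0.80 is conventionally adequate.
Power ≈ 0.99 → the study is adequately powered (power ≥ 0.80).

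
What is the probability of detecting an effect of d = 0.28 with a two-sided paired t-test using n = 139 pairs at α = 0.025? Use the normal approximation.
Power ≈ 0.86

Power calculation (paired t-test, normal approximation):
z_β = d · √n - z_{α/2}
z_β = 0.28 · √139 - 2.241
z_β = 0.28 · 11.790 - 2.241
z_β = 1.060

Power = Φ(z_β) = Φ(1.060) ≈ 0.855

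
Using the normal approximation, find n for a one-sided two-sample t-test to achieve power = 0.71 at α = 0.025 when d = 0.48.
n = 55 per group

Sample size formula (two-sample t-test, normal approximation):
n = 2 · ((z_α + z_β) / d)²

z_α = 1.960 (for α = 0.025, one-sided)
z_β = 0.553 (for power = 0.71)
d = 0.48

n = 2 · ((1.960 + 0.553) / 0.48)²
n = 2 · (5.235)²
n ≈ 54.81
Round up to the next whole number: n = 55 per group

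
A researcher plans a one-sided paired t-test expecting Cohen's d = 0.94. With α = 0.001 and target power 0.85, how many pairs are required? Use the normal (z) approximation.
n = 20 pairs

Sample size formula (paired t-test, normal approximation):
n = ((z_α + z_β) / d)²

z_α = 3.090 (for α = 0.001, one-sided)
z_β = 1.036 (for power = 0.85)
d = 0.94

n = ((3.090 + 1.036) / 0.94)²
n = (4.389)²
n ≈ 19.26
Round up to the next whole number: n = 20 pairs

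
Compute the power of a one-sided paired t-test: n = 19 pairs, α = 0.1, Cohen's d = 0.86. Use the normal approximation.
Power ≈ 0.99

Power calculation (paired t-test, normal approximation):
z_β = d · √n - z_α
z_β = 0.86 · √19 - 1.282
z_β = 0.86 · 4.359 - 1.282
z_β = 2.467

Power = Φ(z_β) = Φ(2.467) ≈ 0.993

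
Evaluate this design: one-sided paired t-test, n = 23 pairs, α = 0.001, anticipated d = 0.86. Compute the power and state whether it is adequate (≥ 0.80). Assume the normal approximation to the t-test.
Power ≈ 0.85; the study is adequately powered (power ≥ 0.80)

Power calculation (paired t-test, normal approximation):
z_β = d · √n - z_α
z_β = 0.86 · √23 - 3.090
z_β = 0.86 · 4.796 - 3.090
z_β = 1.034

Power = Φ(z_β) = Φ(1.034) ≈ 0.849

Effect size d = 0.86 is large by Cohen's convention (0.2/0.5/0.8).

Threshold: power ≥ 0.80 is conventionally adequate.
Power ≈ 0.85 → the study is adequately powered (power ≥ 0.80).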